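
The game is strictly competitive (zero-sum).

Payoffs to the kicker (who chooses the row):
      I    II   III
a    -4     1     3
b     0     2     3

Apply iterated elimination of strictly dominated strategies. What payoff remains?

0

Column III is strictly dominated by I for the goalkeeper (-4<3, 0<3); eliminate III.
Column II is strictly dominated by I for the goalkeeper (-4<1, 0<2); eliminate II.
Row a is strictly dominated by row b (0>-4); eliminate a.
Only (b, I) remains, with payoff 0.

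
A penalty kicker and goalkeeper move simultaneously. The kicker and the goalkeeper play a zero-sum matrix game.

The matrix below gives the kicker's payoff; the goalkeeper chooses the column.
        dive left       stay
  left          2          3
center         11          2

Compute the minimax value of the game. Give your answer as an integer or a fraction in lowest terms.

29/10

Row minima are 2 and 2, so the kicker's maximin is 2; column maxima are 11 and 3, so the goalkeeper's minimax is 3. These differ, so the equilibrium is in mixed strategies.
Let the kicker play left with probability p. The goalkeeper is indifferent when 2p + 11(1−p) = 3p + 2(1−p), giving p = 9/10.
Let the goalkeeper play dive left with probability q. The kicker is indifferent when 2q + 3(1−q) = 11q + 2(1−q), giving q = 1/10.
The value is 2·(1/10) + (3)·(9/10) = 29/10.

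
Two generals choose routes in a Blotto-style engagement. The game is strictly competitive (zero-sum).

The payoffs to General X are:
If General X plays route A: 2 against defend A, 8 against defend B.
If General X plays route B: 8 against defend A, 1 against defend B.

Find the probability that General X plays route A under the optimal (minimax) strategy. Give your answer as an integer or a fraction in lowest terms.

7/13

Row minima are 2 and 1, so General X's maximin is 2; column maxima are 8 and 8, so General Y's minimax is 8. These differ, so the equilibrium is in mixed strategies.
Let General X play route A with probability p. General Y is indifferent when 2p + 8(1−p) = 8p + (1−p), giving p = 7/13.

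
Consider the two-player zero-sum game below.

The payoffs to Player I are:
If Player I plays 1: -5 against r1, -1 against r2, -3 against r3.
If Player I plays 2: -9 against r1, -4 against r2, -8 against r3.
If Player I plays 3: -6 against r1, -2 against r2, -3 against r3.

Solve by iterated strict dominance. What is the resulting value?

-5

Column r3 is strictly dominated by r1 for Player II (-5<-3, -9<-8, -6<-3); eliminate r3.
Row 3 is strictly dominated by row 1 (-5>-6, -1>-2); eliminate 3.
Column r2 is strictly dominated by r1 for Player II (-5<-1, -9<-4); eliminate r2.
Row 2 is strictly dominated by row 1 (-5>-9); eliminate 2.
Only (1, r1) remains, with payoff -5.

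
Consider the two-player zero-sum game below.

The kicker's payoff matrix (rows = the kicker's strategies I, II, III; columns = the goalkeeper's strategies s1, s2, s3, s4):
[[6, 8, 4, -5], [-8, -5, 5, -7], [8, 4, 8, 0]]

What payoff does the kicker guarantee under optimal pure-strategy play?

Row minima: -5, -8, 0 → the kicker's maximin is 0.
Column maxima: 8, 8, 8, 0 → the goalkeeper's minimax is 0.
They coincide at (III, s4), so the value is 0.

0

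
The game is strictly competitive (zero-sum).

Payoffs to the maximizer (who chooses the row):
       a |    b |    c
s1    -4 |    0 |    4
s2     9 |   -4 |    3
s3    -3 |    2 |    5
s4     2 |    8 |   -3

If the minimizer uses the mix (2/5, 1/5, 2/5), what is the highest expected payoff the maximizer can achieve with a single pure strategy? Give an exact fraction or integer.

s1: (-4)·(2/5) + (0)·(1/5) + (4)·(2/5) = 0.
s2: (9)·(2/5) + (-4)·(1/5) + (3)·(2/5) = 4.
s3: (-3)·(2/5) + (2)·(1/5) + (5)·(2/5) = 6/5.
s4: (2)·(2/5) + (8)·(1/5) + (-3)·(2/5) = 6/5.
The best pure response is s2 with expected payoff 4.

4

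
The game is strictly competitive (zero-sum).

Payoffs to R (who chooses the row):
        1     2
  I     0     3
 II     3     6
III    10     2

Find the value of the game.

54/11

Row I is strictly dominated by row II, so R never plays it.
The remaining 2×2 game on (II, III) × (1, 2) has no saddle point. Let R play II with probability p; indifference gives 3p + 10(1−p) = 6p + 2(1−p), so p = 8/11.
Similarly C's optimal q on 1 is 4/11, and the value is 3·(4/11) + (6)·(7/11) = 54/11.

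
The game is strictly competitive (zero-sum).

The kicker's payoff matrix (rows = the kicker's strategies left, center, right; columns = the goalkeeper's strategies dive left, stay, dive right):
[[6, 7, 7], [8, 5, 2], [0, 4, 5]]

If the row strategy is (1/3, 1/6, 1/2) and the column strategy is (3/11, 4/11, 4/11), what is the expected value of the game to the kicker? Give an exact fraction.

14/3

Against (3/11, 4/11, 4/11), each row's expected payoff is left: 74/11; center: 52/11; right: 36/11.
Taking the (1/3, 1/6, 1/2)-weighted average: (1/3)·(74/11) + (1/6)·(52/11) + (1/2)·(36/11) = 14/3.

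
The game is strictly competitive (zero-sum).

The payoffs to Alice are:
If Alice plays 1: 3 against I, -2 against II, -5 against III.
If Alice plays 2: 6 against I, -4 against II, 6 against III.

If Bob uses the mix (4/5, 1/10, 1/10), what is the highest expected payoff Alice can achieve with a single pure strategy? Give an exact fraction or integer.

5

1: (3)·(4/5) + (-2)·(1/10) + (-5)·(1/10) = 17/10.
2: (6)·(4/5) + (-4)·(1/10) + (6)·(1/10) = 5.
The best pure response is 2 with expected payoff 5.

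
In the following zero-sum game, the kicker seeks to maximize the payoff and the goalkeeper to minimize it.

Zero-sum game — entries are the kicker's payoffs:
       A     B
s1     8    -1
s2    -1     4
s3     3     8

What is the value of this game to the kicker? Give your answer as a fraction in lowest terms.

Row s2 is strictly dominated by row s3, so the kicker never plays it.
The remaining 2×2 game on (s1, s3) × (A, B) has no saddle point. Let the kicker play s1 with probability p; indifference gives 8p + 3(1−p) = −p + 8(1−p), so p = 5/14.
Similarly the goalkeeper's optimal q on A is 9/14, and the value is 8·(9/14) + (-1)·(5/14) = 67/14.

67/14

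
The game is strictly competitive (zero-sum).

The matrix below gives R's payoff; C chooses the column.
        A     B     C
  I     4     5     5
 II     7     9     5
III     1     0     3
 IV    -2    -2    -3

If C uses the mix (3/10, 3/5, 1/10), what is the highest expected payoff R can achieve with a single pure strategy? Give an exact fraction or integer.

8

I: (4)·(3/10) + (5)·(3/5) + (5)·(1/10) = 47/10.
II: (7)·(3/10) + (9)·(3/5) + (5)·(1/10) = 8.
III: (1)·(3/10) + (0)·(3/5) + (3)·(1/10) = 3/5.
IV: (-2)·(3/10) + (-2)·(3/5) + (-3)·(1/10) = -21/10.
The best pure response is II with expected payoff 8.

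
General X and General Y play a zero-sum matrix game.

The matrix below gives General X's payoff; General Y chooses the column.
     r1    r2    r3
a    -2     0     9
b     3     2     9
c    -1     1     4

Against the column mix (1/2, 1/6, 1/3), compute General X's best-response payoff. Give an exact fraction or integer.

29/6

a: (-2)·(1/2) + (0)·(1/6) + (9)·(1/3) = 2.
b: (3)·(1/2) + (2)·(1/6) + (9)·(1/3) = 29/6.
c: (-1)·(1/2) + (1)·(1/6) + (4)·(1/3) = 1.
The best pure response is b with expected payoff 29/6.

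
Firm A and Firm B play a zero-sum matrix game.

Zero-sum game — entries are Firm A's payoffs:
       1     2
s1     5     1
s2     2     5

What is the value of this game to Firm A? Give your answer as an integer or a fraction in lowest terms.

23/7

Row minima are 1 and 2, so Firm A's maximin is 2; column maxima are 5 and 5, so Firm B's minimax is 5. These differ, so the equilibrium is in mixed strategies.
Let Firm A play s1 with probability p. Firm B is indifferent when 5p + 2(1−p) = p + 5(1−p), giving p = 3/7.
Let Firm B play 1 with probability q. Firm A is indifferent when 5q + (1−q) = 2q + 5(1−q), giving q = 4/7.
The value is 5·(4/7) + (1)·(3/7) = 23/7.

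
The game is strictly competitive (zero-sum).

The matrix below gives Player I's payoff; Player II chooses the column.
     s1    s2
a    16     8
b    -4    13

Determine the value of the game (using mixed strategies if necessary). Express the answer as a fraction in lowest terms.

Row minima are 8 and -4, so Player I's maximin is 8; column maxima are 16 and 13, so Player II's minimax is 13. These differ, so the equilibrium is in mixed strategies.
Let Player I play a with probability p. Player II is indifferent when 16p − 4(1−p) = 8p + 13(1−p), giving p = 17/25.
Let Player II play s1 with probability q. Player I is indifferent when 16q + 8(1−q) = −4q + 13(1−q), giving q = 1/5.
The value is 16·(1/5) + (8)·(4/5) = 48/5.

48/5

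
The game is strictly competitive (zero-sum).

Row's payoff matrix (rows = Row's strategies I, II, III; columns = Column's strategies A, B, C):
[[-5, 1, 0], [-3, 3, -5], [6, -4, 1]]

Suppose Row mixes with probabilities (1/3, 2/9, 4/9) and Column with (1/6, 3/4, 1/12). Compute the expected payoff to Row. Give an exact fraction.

Against (1/6, 3/4, 1/12), each row's expected payoff is I: -1/12; II: 4/3; III: -23/12.
Taking the (1/3, 2/9, 4/9)-weighted average: (1/3)·(-1/12) + (2/9)·(4/3) + (4/9)·(-23/12) = -7/12.

-7/12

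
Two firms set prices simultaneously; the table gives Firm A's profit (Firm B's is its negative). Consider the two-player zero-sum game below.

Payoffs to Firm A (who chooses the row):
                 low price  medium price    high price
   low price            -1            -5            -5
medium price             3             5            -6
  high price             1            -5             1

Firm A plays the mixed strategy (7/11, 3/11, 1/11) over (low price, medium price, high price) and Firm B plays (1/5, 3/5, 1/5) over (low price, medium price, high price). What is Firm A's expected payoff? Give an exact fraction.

-124/55

Against (1/5, 3/5, 1/5), each row's expected payoff is low price: -21/5; medium price: 12/5; high price: -13/5.
Taking the (7/11, 3/11, 1/11)-weighted average: (7/11)·(-21/5) + (3/11)·(12/5) + (1/11)·(-13/5) = -124/55.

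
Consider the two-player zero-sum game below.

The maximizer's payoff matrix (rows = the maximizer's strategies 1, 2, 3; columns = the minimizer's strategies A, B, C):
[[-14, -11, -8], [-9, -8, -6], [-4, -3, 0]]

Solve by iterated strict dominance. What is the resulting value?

Row 2 is strictly dominated by row 3 (-4>-9, -3>-8, 0>-6); eliminate 2.
Column C is strictly dominated by A for the minimizer (-14<-8, -4<0); eliminate C.
Row 1 is strictly dominated by row 3 (-4>-14, -3>-11); eliminate 1.
Column B is strictly dominated by A for the minimizer (-4<-3); eliminate B.
Only (3, A) remains, with payoff -4.

-4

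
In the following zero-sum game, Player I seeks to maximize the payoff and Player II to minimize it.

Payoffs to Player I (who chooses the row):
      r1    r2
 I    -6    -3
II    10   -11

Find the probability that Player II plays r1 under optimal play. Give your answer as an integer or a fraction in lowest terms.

Row minima are -6 and -11, so Player I's maximin is -6; column maxima are 10 and -3, so Player II's minimax is -3. These differ, so the equilibrium is in mixed strategies.
Let Player II play r1 with probability q. Player I is indifferent when −6q − 3(1−q) = 10q − 11(1−q), giving q = 1/3.

1/3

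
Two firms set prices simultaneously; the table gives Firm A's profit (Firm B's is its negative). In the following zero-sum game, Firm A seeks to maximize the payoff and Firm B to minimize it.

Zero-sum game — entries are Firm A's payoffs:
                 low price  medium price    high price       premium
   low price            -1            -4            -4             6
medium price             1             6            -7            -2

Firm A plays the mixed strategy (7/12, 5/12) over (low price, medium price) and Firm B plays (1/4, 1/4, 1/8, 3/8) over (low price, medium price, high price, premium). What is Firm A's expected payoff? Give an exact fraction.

Against (1/4, 1/4, 1/8, 3/8), each row's expected payoff is low price: 1/2; medium price: 1/8.
Taking the (7/12, 5/12)-weighted average: (7/12)·(1/2) + (5/12)·(1/8) = 11/32.

11/32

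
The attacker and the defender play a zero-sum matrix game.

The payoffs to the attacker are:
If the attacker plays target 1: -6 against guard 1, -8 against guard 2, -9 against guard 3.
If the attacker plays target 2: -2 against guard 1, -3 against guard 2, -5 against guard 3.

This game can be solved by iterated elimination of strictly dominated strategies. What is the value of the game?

Row target 1 is strictly dominated by row target 2 (-2>-6, -3>-8, -5>-9); eliminate target 1.
Column guard 1 is strictly dominated by guard 2 for the defender (-3<-2); eliminate guard 1.
Column guard 2 is strictly dominated by guard 3 for the defender (-5<-3); eliminate guard 2.
Only (target 2, guard 3) remains, with payoff -5.

-5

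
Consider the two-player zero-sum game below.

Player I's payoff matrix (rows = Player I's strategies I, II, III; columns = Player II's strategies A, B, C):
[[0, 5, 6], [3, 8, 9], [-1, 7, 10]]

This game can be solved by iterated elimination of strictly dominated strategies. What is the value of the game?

3

Column B is strictly dominated by A for Player II (0<5, 3<8, -1<7); eliminate B.
Column C is strictly dominated by A for Player II (0<6, 3<9, -1<10); eliminate C.
Row III is strictly dominated by row I (0>-1); eliminate III.
Row I is strictly dominated by row II (3>0); eliminate I.
Only (II, A) remains, with payoff 3.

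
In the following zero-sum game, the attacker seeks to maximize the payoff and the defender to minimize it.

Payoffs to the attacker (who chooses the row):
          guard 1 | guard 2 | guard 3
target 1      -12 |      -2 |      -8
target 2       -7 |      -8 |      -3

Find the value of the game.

Column guard 3 is strictly dominated by guard 1 for the defender (it gives the attacker more in every row).
The remaining 2×2 game on (target 1, target 2) × (guard 1, guard 2) has no saddle point. Let the attacker play target 1 with probability p; indifference gives −12p − 7(1−p) = −2p − 8(1−p), so p = 1/11.
Similarly the defender's optimal q on guard 1 is 6/11, and the value is -12·(6/11) + (-2)·(5/11) = -82/11.

-82/11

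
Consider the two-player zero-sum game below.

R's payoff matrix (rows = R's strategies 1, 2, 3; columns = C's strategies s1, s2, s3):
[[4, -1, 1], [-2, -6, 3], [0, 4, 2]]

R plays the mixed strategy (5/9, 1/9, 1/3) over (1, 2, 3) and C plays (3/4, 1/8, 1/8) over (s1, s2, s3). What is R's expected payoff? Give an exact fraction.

41/24

Against (3/4, 1/8, 1/8), each row's expected payoff is 1: 3; 2: -15/8; 3: 3/4.
Taking the (5/9, 1/9, 1/3)-weighted average: (5/9)·(3) + (1/9)·(-15/8) + (1/3)·(3/4) = 41/24.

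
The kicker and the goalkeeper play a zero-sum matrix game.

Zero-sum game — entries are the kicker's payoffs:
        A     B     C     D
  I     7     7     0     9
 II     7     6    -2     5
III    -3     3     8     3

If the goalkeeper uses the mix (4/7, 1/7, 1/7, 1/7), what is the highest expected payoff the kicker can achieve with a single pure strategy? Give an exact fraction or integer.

I: (7)·(4/7) + (7)·(1/7) + (0)·(1/7) + (9)·(1/7) = 44/7.
II: (7)·(4/7) + (6)·(1/7) + (-2)·(1/7) + (5)·(1/7) = 37/7.
III: (-3)·(4/7) + (3)·(1/7) + (8)·(1/7) + (3)·(1/7) = 2/7.
The best pure response is I with expected payoff 44/7.

44/7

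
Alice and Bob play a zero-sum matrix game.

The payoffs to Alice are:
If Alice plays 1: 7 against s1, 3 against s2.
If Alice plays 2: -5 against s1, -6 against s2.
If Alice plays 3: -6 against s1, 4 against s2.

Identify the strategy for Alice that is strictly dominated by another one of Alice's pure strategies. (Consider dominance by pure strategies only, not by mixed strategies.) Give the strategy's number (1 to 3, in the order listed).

2

Compare 2 with 1: 7 > -5, 3 > -6.
So 1 strictly dominates 2 for Alice; 2 is strictly dominated.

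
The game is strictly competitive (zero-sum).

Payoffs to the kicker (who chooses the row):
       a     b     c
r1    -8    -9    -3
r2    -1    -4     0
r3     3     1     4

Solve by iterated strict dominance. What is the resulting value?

1

Row r1 is strictly dominated by row r2 (-1>-8, -4>-9, 0>-3); eliminate r1.
Row r2 is strictly dominated by row r3 (3>-1, 1>-4, 4>0); eliminate r2.
Column a is strictly dominated by b for the goalkeeper (1<3); eliminate a.
Column c is strictly dominated by b for the goalkeeper (1<4); eliminate c.
Only (r3, b) remains, with payoff 1.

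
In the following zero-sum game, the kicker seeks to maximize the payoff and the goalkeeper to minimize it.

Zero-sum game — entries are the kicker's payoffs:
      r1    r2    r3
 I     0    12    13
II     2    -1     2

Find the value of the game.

Column r3 is strictly dominated by r2 for the goalkeeper (it gives the kicker more in every row).
The remaining 2×2 game on (I, II) × (r1, r2) has no saddle point. Let the kicker play I with probability p; indifference gives 2(1−p) = 12p − (1−p), so p = 1/5.
Similarly the goalkeeper's optimal q on r1 is 13/15, and the value is 0·(13/15) + (12)·(2/15) = 8/5.

8/5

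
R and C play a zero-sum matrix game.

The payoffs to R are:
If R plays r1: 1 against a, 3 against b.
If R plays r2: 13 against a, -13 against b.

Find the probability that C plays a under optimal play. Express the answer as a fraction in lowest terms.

Row minima are 1 and -13, so R's maximin is 1; column maxima are 13 and 3, so C's minimax is 3. These differ, so the equilibrium is in mixed strategies.
Let C play a with probability q. R is indifferent when q + 3(1−q) = 13q − 13(1−q), giving q = 4/7.

4/7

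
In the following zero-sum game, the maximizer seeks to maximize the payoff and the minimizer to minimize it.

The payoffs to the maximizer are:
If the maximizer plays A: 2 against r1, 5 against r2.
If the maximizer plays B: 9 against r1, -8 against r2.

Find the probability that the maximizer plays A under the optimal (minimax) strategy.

17/20

Row minima are 2 and -8, so the maximizer's maximin is 2; column maxima are 9 and 5, so the minimizer's minimax is 5. These differ, so the equilibrium is in mixed strategies.
Let the maximizer play A with probability p. The minimizer is indifferent when 2p + 9(1−p) = 5p − 8(1−p), giving p = 17/20.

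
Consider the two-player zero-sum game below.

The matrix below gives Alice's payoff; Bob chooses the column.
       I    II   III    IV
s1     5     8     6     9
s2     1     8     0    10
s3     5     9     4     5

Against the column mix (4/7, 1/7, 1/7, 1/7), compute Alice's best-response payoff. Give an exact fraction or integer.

s1: (5)·(4/7) + (8)·(1/7) + (6)·(1/7) + (9)·(1/7) = 43/7.
s2: (1)·(4/7) + (8)·(1/7) + (0)·(1/7) + (10)·(1/7) = 22/7.
s3: (5)·(4/7) + (9)·(1/7) + (4)·(1/7) + (5)·(1/7) = 38/7.
The best pure response is s1 with expected payoff 43/7.

43/7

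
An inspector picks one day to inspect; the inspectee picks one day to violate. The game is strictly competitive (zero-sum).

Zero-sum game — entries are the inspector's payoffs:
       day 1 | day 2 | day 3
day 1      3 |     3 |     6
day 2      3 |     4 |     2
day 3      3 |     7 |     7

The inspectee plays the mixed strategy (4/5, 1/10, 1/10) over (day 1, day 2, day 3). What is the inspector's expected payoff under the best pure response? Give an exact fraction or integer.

day 1: (3)·(4/5) + (3)·(1/10) + (6)·(1/10) = 33/10.
day 2: (3)·(4/5) + (4)·(1/10) + (2)·(1/10) = 3.
day 3: (3)·(4/5) + (7)·(1/10) + (7)·(1/10) = 19/5.
The best pure response is day 3 with expected payoff 19/5.

19/5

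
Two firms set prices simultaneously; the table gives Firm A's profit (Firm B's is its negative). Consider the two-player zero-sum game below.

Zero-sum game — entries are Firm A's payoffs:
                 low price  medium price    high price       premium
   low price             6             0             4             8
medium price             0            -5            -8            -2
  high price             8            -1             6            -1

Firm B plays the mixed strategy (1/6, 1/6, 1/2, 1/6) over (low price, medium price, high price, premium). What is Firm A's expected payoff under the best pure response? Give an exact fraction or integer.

13/3

low price: (6)·(1/6) + (0)·(1/6) + (4)·(1/2) + (8)·(1/6) = 13/3.
medium price: (0)·(1/6) + (-5)·(1/6) + (-8)·(1/2) + (-2)·(1/6) = -31/6.
high price: (8)·(1/6) + (-1)·(1/6) + (6)·(1/2) + (-1)·(1/6) = 4.
The best pure response is low price with expected payoff 13/3.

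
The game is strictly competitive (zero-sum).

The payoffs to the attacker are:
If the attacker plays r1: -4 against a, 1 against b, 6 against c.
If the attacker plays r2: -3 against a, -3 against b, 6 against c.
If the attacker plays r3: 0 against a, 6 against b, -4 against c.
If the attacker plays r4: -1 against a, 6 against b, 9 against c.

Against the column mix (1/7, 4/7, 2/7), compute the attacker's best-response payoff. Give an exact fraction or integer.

r1: (-4)·(1/7) + (1)·(4/7) + (6)·(2/7) = 12/7.
r2: (-3)·(1/7) + (-3)·(4/7) + (6)·(2/7) = -3/7.
r3: (0)·(1/7) + (6)·(4/7) + (-4)·(2/7) = 16/7.
r4: (-1)·(1/7) + (6)·(4/7) + (9)·(2/7) = 41/7.
The best pure response is r4 with expected payoff 41/7.

41/7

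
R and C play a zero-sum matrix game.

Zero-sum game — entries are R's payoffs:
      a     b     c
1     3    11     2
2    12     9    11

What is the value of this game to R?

103/11

Column a is strictly dominated by c for C (it gives R more in every row).
The remaining 2×2 game on (1, 2) × (b, c) has no saddle point. Let R play 1 with probability p; indifference gives 11p + 9(1−p) = 2p + 11(1−p), so p = 2/11.
Similarly C's optimal q on b is 9/11, and the value is 11·(9/11) + (2)·(2/11) = 103/11.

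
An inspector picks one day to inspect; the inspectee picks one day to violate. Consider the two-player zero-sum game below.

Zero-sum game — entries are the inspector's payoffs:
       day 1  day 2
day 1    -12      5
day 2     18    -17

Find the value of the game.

-57/26

Row minima are -12 and -17, so the inspector's maximin is -12; column maxima are 18 and 5, so the inspectee's minimax is 5. These differ, so the equilibrium is in mixed strategies.
Let the inspector play day 1 with probability p. The inspectee is indifferent when −12p + 18(1−p) = 5p − 17(1−p), giving p = 35/52.
Let the inspectee play day 1 with probability q. The inspector is indifferent when −12q + 5(1−q) = 18q − 17(1−q), giving q = 11/26.
The value is -12·(11/26) + (5)·(15/26) = -57/26.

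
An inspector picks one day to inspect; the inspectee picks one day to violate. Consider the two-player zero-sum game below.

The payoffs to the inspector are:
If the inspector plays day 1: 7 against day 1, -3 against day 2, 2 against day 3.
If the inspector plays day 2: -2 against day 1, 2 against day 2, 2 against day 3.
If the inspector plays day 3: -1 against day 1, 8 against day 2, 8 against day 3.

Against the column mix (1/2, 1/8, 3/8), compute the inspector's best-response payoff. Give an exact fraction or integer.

day 1: (7)·(1/2) + (-3)·(1/8) + (2)·(3/8) = 31/8.
day 2: (-2)·(1/2) + (2)·(1/8) + (2)·(3/8) = 0.
day 3: (-1)·(1/2) + (8)·(1/8) + (8)·(3/8) = 7/2.
The best pure response is day 1 with expected payoff 31/8.

31/8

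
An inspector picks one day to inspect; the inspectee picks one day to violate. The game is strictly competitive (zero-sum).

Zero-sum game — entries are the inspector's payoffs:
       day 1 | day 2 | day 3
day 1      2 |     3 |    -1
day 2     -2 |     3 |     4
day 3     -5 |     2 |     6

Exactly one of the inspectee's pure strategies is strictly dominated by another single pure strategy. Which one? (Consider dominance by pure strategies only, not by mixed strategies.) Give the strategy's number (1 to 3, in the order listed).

2

The inspectee prefers columns that give the inspector less. Compare day 2 with day 1: 2 < 3, -2 < 3, -5 < 2.
So day 1 strictly dominates day 2 for the inspectee; day 2 is strictly dominated.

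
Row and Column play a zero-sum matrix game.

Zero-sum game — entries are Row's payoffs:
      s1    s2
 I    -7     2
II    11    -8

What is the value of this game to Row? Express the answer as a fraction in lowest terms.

Row minima are -7 and -8, so Row's maximin is -7; column maxima are 11 and 2, so Column's minimax is 2. These differ, so the equilibrium is in mixed strategies.
Let Row play I with probability p. Column is indifferent when −7p + 11(1−p) = 2p − 8(1−p), giving p = 19/28.
Let Column play s1 with probability q. Row is indifferent when −7q + 2(1−q) = 11q − 8(1−q), giving q = 5/14.
The value is -7·(5/14) + (2)·(9/14) = -17/14.

-17/14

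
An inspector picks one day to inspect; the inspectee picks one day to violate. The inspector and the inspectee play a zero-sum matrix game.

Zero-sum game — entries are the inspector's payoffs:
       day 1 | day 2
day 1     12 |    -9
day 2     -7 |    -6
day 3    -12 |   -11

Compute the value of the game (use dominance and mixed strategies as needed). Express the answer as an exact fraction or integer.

Row day 3 is strictly dominated by row day 2, so the inspector never plays it.
The remaining 2×2 game on (day 1, day 2) × (day 1, day 2) has no saddle point. Let the inspector play day 1 with probability p; indifference gives 12p − 7(1−p) = −9p − 6(1−p), so p = 1/22.
Similarly the inspectee's optimal q on day 1 is 3/22, and the value is 12·(3/22) + (-9)·(19/22) = -135/22.

-135/22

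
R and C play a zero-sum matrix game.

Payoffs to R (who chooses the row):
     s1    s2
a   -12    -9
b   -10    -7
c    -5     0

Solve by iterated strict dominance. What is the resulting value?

-5

Row a is strictly dominated by row b (-10>-12, -7>-9); eliminate a.
Row b is strictly dominated by row c (-5>-10, 0>-7); eliminate b.
Column s2 is strictly dominated by s1 for C (-5<0); eliminate s2.
Only (c, s1) remains, with payoff -5.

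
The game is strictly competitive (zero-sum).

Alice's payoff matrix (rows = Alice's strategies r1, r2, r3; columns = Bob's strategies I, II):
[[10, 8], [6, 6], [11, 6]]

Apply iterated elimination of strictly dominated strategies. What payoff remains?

Row r2 is strictly dominated by row r1 (10>6, 8>6); eliminate r2.
Column I is strictly dominated by II for Bob (8<10, 6<11); eliminate I.
Row r3 is strictly dominated by row r1 (8>6); eliminate r3.
Only (r1, II) remains, with payoff 8.

8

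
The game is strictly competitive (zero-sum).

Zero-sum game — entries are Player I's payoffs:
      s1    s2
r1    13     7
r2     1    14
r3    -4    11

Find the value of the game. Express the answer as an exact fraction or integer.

175/19

Row r3 is strictly dominated by row r2, so Player I never plays it.
The remaining 2×2 game on (r1, r2) × (s1, s2) has no saddle point. Let Player I play r1 with probability p; indifference gives 13p + (1−p) = 7p + 14(1−p), so p = 13/19.
Similarly Player II's optimal q on s1 is 7/19, and the value is 13·(7/19) + (7)·(12/19) = 175/19.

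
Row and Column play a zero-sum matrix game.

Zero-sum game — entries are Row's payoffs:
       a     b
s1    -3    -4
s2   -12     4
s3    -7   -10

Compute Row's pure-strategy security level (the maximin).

-4

The worst-case payoff for each row is s1: -4, s2: -12, s3: -10.
The best of these is -4.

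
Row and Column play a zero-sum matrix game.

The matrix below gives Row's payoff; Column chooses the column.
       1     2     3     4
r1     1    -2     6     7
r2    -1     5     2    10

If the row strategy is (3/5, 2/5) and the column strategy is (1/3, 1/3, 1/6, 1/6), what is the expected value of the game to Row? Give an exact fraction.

Against (1/3, 1/3, 1/6, 1/6), each row's expected payoff is r1: 11/6; r2: 10/3.
Taking the (3/5, 2/5)-weighted average: (3/5)·(11/6) + (2/5)·(10/3) = 73/30.

73/30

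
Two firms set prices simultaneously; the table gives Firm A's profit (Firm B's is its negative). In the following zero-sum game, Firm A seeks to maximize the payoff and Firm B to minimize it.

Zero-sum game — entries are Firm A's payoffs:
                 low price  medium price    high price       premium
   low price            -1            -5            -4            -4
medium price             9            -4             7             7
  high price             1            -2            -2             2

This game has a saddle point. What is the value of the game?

Row minima: -5, -4, -2 → Firm A's maximin is -2.
Column maxima: 9, -2, 7, 7 → Firm B's minimax is -2.
They coincide at (high price, medium price), so the value is -2.

-2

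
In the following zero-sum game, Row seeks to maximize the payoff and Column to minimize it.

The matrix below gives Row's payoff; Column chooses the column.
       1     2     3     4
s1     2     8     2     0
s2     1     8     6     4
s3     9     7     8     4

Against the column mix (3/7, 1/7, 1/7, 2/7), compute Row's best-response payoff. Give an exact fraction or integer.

s1: (2)·(3/7) + (8)·(1/7) + (2)·(1/7) + (0)·(2/7) = 16/7.
s2: (1)·(3/7) + (8)·(1/7) + (6)·(1/7) + (4)·(2/7) = 25/7.
s3: (9)·(3/7) + (7)·(1/7) + (8)·(1/7) + (4)·(2/7) = 50/7.
The best pure response is s3 with expected payoff 50/7.

50/7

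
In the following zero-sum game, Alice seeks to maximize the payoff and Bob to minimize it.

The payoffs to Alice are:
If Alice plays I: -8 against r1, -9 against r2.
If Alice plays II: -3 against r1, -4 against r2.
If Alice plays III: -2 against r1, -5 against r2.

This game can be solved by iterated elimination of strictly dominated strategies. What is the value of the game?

Row I is strictly dominated by row II (-3>-8, -4>-9); eliminate I.
Column r1 is strictly dominated by r2 for Bob (-4<-3, -5<-2); eliminate r1.
Row III is strictly dominated by row II (-4>-5); eliminate III.
Only (II, r2) remains, with payoff -4.

-4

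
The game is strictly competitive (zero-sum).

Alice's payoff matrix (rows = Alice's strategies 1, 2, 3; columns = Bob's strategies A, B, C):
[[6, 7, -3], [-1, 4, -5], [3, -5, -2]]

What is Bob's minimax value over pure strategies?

-2

The worst case (largest entry) in each column is A: 6, B: 7, C: -2.
The best (smallest) of these is -2.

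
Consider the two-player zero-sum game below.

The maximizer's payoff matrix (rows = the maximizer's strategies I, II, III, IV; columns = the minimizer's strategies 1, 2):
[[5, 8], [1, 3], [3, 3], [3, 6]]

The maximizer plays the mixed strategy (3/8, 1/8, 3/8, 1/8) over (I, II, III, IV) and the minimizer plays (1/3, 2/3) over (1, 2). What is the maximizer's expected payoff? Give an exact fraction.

14/3

Against (1/3, 2/3), each row's expected payoff is I: 7; II: 7/3; III: 3; IV: 5.
Taking the (3/8, 1/8, 3/8, 1/8)-weighted average: (3/8)·(7) + (1/8)·(7/3) + (3/8)·(3) + (1/8)·(5) = 14/3.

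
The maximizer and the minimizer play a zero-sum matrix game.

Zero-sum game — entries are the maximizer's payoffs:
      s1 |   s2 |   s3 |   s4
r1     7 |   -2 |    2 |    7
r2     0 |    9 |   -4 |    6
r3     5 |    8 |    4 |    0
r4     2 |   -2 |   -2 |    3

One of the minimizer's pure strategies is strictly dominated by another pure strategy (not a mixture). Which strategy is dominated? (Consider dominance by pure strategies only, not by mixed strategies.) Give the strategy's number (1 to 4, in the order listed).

1

The minimizer prefers columns that give the maximizer less. Compare s1 with s3: 2 < 7, -4 < 0, 4 < 5, -2 < 2.
So s3 strictly dominates s1 for the minimizer; s1 is strictly dominated.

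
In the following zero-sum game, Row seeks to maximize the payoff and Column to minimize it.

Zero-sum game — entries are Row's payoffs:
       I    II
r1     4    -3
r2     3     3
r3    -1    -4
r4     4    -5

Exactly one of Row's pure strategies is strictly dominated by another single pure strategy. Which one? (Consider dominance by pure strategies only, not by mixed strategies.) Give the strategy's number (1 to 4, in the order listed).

3

Compare r3 with r1: 4 > -1, -3 > -4.
So r1 strictly dominates r3 for Row; r3 is strictly dominated.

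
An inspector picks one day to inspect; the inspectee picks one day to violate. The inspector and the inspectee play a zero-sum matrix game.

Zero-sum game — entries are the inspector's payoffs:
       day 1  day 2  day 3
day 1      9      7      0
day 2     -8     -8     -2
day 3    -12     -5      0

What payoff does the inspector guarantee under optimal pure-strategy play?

Row minima: 0, -8, -12 → the inspector's maximin is 0.
Column maxima: 9, 7, 0 → the inspectee's minimax is 0.
They coincide at (day 1, day 3), so the value is 0.

0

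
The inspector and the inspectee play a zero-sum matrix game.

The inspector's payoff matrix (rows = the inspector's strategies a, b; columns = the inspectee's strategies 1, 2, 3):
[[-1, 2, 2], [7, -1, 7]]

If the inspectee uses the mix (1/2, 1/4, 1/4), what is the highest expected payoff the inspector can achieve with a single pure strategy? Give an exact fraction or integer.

a: (-1)·(1/2) + (2)·(1/4) + (2)·(1/4) = 1/2.
b: (7)·(1/2) + (-1)·(1/4) + (7)·(1/4) = 5.
The best pure response is b with expected payoff 5.

5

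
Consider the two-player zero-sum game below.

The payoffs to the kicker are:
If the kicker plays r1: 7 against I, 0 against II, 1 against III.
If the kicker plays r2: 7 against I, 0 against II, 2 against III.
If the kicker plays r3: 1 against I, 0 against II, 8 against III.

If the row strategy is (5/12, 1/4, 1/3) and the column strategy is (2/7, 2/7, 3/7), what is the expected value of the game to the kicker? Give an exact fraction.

83/28

Against (2/7, 2/7, 3/7), each row's expected payoff is r1: 17/7; r2: 20/7; r3: 26/7.
Taking the (5/12, 1/4, 1/3)-weighted average: (5/12)·(17/7) + (1/4)·(20/7) + (1/3)·(26/7) = 83/28.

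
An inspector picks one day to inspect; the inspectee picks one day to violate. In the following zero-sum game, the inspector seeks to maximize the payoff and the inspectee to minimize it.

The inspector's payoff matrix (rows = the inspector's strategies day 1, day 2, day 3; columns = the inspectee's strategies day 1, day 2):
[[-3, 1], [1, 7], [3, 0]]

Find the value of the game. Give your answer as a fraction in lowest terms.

7/3

Row day 1 is strictly dominated by row day 2, so the inspector never plays it.
The remaining 2×2 game on (day 2, day 3) × (day 1, day 2) has no saddle point. Let the inspector play day 2 with probability p; indifference gives p + 3(1−p) = 7p, so p = 1/3.
Similarly the inspectee's optimal q on day 1 is 7/9, and the value is 1·(7/9) + (7)·(2/9) = 7/3.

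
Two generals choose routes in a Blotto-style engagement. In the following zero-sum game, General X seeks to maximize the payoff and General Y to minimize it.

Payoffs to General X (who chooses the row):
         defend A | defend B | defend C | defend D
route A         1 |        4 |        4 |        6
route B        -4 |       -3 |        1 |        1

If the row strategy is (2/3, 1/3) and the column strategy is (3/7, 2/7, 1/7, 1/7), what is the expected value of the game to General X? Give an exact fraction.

26/21

Against (3/7, 2/7, 1/7, 1/7), each row's expected payoff is route A: 3; route B: -16/7.
Taking the (2/3, 1/3)-weighted average: (2/3)·(3) + (1/3)·(-16/7) = 26/21.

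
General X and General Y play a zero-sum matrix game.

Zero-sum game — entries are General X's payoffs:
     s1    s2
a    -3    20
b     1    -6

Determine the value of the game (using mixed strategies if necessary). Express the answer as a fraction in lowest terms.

Row minima are -3 and -6, so General X's maximin is -3; column maxima are 1 and 20, so General Y's minimax is 1. These differ, so the equilibrium is in mixed strategies.
Let General X play a with probability p. General Y is indifferent when −3p + (1−p) = 20p − 6(1−p), giving p = 7/30.
Let General Y play s1 with probability q. General X is indifferent when −3q + 20(1−q) = q − 6(1−q), giving q = 13/15.
The value is -3·(13/15) + (20)·(2/15) = 1/15.

1/15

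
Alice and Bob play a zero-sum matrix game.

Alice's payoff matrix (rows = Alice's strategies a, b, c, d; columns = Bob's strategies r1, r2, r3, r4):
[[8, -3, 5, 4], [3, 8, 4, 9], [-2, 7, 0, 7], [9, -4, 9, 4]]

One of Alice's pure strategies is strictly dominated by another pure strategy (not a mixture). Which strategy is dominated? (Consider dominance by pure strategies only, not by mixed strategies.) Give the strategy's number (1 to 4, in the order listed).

3

Compare c with b: 3 > -2, 8 > 7, 4 > 0, 9 > 7.
So b strictly dominates c for Alice; c is strictly dominated.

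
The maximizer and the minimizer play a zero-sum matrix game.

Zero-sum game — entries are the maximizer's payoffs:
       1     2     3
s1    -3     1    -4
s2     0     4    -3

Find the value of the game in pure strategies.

Row minima: -4, -3 → the maximizer's maximin is -3.
Column maxima: 0, 4, -3 → the minimizer's minimax is -3.
They coincide at (s2, 3), so the value is -3.

-3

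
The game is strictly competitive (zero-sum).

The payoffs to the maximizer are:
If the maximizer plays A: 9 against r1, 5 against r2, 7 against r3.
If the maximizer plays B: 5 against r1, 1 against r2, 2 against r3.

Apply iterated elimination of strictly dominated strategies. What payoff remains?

5

Row B is strictly dominated by row A (9>5, 5>1, 7>2); eliminate B.
Column r1 is strictly dominated by r2 for the minimizer (5<9); eliminate r1.
Column r3 is strictly dominated by r2 for the minimizer (5<7); eliminate r3.
Only (A, r2) remains, with payoff 5.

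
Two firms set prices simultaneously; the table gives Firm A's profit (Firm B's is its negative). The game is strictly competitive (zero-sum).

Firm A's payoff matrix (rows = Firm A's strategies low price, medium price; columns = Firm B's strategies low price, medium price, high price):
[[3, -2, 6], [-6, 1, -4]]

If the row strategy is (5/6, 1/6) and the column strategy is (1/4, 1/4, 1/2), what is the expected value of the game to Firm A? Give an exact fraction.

13/6

Against (1/4, 1/4, 1/2), each row's expected payoff is low price: 13/4; medium price: -13/4.
Taking the (5/6, 1/6)-weighted average: (5/6)·(13/4) + (1/6)·(-13/4) = 13/6.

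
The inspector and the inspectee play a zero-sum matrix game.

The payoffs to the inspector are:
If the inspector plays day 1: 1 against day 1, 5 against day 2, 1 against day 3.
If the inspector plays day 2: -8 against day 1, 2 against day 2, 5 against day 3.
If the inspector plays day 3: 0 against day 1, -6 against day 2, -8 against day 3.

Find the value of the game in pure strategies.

1

Row minima: 1, -8, -8 → the inspector's maximin is 1.
Column maxima: 1, 5, 5 → the inspectee's minimax is 1.
They coincide at (day 1, day 1), so the value is 1.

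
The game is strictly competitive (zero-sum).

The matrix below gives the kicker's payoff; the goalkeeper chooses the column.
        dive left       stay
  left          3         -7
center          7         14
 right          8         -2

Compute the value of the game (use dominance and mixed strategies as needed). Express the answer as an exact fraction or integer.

Row left is strictly dominated by row right, so the kicker never plays it.
The remaining 2×2 game on (center, right) × (dive left, stay) has no saddle point. Let the kicker play center with probability p; indifference gives 7p + 8(1−p) = 14p − 2(1−p), so p = 10/17.
Similarly the goalkeeper's optimal q on dive left is 16/17, and the value is 7·(16/17) + (14)·(1/17) = 126/17.

126/17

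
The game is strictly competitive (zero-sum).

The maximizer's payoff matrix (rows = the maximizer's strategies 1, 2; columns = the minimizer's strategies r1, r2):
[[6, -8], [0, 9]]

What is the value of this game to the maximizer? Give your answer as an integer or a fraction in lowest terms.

54/23

Row minima are -8 and 0, so the maximizer's maximin is 0; column maxima are 6 and 9, so the minimizer's minimax is 6. These differ, so the equilibrium is in mixed strategies.
Let the maximizer play 1 with probability p. The minimizer is indifferent when 6p = −8p + 9(1−p), giving p = 9/23.
Let the minimizer play r1 with probability q. The maximizer is indifferent when 6q − 8(1−q) = 9(1−q), giving q = 17/23.
The value is 6·(17/23) + (-8)·(6/23) = 54/23.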